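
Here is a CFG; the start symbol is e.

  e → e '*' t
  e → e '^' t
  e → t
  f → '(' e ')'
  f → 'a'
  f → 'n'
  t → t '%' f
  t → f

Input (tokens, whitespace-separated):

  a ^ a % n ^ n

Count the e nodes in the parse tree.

3

[e [e [e [t [f a]]] ^ [t [t [f a]] % [f n]]] ^ [t [f n]]]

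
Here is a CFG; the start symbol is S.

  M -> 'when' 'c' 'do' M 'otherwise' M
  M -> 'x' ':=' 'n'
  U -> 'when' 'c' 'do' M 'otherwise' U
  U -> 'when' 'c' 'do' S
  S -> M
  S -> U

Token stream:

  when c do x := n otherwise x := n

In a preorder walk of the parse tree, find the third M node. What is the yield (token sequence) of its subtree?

x := n

[S [M when c do [M x := n] otherwise [M x := n]]]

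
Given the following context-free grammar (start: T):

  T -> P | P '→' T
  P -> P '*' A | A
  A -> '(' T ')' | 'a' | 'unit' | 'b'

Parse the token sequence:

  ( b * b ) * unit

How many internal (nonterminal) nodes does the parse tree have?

[T [P [P [A ( [T [P [P [A b]] * [A b]]] )]] * [A unit]]]

10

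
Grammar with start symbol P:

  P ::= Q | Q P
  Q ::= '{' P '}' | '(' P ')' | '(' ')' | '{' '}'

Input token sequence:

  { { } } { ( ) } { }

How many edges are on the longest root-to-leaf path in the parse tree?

[P [Q { [P [Q { }]] }] [P [Q { [P [Q ( )]] }] [P [Q { }]]]]

5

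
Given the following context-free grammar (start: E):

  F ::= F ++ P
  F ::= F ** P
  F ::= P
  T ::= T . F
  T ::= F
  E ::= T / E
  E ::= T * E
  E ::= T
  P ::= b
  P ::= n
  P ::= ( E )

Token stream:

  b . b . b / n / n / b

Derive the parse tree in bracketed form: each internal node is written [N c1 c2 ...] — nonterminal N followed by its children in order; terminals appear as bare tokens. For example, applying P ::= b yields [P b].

[E [T [T [T [F [P b]]] . [F [P b]]] . [F [P b]]] / [E [T [F [P n]]] / [E [T [F [P n]]] / [E [T [F [P b]]]]]]]

E
T / E
T . F / E
T . F . F / E
F . F . F / E
P . F . F / E
b . F . F / E
b . P . F / E
b . b . F / E
b . b . P / E
b . b . b / E
b . b . b / T / E
b . b . b / F / E
b . b . b / P / E
b . b . b / n / E
b . b . b / n / T / E
b . b . b / n / F / E
b . b . b / n / P / E
b . b . b / n / n / E
b . b . b / n / n / T
b . b . b / n / n / F
b . b . b / n / n / P
b . b . b / n / n / b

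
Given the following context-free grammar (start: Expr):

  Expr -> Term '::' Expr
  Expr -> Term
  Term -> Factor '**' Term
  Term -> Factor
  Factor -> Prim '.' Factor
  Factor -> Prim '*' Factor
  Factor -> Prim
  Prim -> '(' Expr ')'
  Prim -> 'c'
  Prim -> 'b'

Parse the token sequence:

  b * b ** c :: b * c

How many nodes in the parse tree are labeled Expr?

2

[Expr [Term [Factor [Prim b] * [Factor [Prim b]]] ** [Term [Factor [Prim c]]]] :: [Expr [Term [Factor [Prim b] * [Factor [Prim c]]]]]]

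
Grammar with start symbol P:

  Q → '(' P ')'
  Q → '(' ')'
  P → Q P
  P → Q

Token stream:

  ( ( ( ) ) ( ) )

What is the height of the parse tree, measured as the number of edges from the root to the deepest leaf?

6

[P [Q ( [P [Q ( [P [Q ( )]] )] [P [Q ( )]]] )]]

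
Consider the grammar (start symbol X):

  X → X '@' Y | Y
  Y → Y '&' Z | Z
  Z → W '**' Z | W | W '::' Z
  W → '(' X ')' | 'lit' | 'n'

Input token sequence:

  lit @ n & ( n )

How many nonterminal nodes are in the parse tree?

[X [X [Y [Z [W lit]]]] @ [Y [Y [Z [W n]]] & [Z [W ( [X [Y [Z [W n]]]] )]]]]

15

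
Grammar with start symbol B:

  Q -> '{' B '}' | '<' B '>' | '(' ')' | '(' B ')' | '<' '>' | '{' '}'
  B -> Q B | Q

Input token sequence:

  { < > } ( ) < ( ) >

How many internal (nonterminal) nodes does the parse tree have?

10

[B [Q { [B [Q < >]] }] [B [Q ( )] [B [Q < [B [Q ( )]] >]]]]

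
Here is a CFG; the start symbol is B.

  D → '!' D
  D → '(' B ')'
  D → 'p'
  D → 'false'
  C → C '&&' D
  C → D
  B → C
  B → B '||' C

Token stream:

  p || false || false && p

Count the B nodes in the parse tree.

3

[B [B [B [C [D p]]] || [C [D false]]] || [C [C [D false]] && [D p]]]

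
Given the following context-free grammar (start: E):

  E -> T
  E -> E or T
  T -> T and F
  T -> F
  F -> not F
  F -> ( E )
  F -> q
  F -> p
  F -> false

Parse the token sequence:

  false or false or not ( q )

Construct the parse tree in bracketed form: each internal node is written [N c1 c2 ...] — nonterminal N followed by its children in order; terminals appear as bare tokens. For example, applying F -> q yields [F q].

E
E or T
E or T or T
T or T or T
F or T or T
false or T or T
false or F or T
false or false or T
false or false or F
false or false or not F
false or false or not ( E )
false or false or not ( T )
false or false or not ( F )
false or false or not ( q )

[E [E [E [T [F false]]] or [T [F false]]] or [T [F not [F ( [E [T [F q]]] )]]]]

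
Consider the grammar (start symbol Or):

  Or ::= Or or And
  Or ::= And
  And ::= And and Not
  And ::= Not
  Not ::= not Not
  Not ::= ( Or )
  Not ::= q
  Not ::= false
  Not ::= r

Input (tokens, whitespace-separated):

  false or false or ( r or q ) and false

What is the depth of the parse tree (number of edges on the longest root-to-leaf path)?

[Or [Or [Or [And [Not false]]] or [And [Not false]]] or [And [And [Not ( [Or [Or [And [Not r]]] or [And [Not q]]] )]] and [Not false]]]

8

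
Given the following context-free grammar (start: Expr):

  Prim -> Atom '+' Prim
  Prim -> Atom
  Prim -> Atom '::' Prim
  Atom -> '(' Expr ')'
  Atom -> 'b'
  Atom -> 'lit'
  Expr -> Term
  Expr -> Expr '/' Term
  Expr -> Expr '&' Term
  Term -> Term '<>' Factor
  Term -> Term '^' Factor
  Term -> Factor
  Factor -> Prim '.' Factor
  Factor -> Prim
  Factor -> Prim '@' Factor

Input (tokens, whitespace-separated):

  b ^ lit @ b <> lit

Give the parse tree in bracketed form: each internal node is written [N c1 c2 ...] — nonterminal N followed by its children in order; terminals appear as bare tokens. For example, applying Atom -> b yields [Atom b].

[Expr [Term [Term [Term [Factor [Prim [Atom b]]]] ^ [Factor [Prim [Atom lit]] @ [Factor [Prim [Atom b]]]]] <> [Factor [Prim [Atom lit]]]]]

Expr
Term
Term <> Factor
Term ^ Factor <> Factor
Factor ^ Factor <> Factor
Prim ^ Factor <> Factor
Atom ^ Factor <> Factor
b ^ Factor <> Factor
b ^ Prim @ Factor <> Factor
b ^ Atom @ Factor <> Factor
b ^ lit @ Factor <> Factor
b ^ lit @ Prim <> Factor
b ^ lit @ Atom <> Factor
b ^ lit @ b <> Factor
b ^ lit @ b <> Prim
b ^ lit @ b <> Atom
b ^ lit @ b <> lit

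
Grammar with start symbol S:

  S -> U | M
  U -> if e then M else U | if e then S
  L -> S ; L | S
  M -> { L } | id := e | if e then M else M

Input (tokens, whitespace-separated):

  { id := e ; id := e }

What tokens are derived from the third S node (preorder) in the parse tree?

[S [M { [L [S [M id := e]] ; [L [S [M id := e]]]] }]]

id := e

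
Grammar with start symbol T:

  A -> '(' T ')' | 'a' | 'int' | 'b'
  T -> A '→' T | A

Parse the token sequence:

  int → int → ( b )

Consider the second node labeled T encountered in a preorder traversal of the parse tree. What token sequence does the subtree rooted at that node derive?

int → ( b )

[T [A int] → [T [A int] → [T [A ( [T [A b]] )]]]]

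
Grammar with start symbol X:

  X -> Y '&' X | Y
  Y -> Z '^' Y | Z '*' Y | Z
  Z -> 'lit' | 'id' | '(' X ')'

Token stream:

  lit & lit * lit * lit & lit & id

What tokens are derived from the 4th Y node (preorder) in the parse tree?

[X [Y [Z lit]] & [X [Y [Z lit] * [Y [Z lit] * [Y [Z lit]]]] & [X [Y [Z lit]] & [X [Y [Z id]]]]]]

lit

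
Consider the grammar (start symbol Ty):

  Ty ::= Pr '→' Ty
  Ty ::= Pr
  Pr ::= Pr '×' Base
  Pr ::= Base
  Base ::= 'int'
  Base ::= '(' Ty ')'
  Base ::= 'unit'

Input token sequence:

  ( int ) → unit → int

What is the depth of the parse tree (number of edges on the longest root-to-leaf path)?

[Ty [Pr [Base ( [Ty [Pr [Base int]]] )]] → [Ty [Pr [Base unit]] → [Ty [Pr [Base int]]]]]

6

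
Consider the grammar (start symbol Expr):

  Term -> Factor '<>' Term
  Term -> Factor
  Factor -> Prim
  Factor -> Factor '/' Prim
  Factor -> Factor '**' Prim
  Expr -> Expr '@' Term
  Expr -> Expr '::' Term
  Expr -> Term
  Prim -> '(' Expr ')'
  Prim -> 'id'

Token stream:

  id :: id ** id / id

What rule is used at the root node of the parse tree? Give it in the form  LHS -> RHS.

[Expr [Expr [Term [Factor [Prim id]]]] :: [Term [Factor [Factor [Factor [Prim id]] ** [Prim id]] / [Prim id]]]]

Expr -> Expr '::' Term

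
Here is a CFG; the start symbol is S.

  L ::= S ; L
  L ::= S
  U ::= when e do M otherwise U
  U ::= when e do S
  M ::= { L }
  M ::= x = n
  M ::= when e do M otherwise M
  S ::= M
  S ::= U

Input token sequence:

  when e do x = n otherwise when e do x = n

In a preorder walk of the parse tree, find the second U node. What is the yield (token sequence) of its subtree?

[S [U when e do [M x = n] otherwise [U when e do [S [M x = n]]]]]

when e do x = n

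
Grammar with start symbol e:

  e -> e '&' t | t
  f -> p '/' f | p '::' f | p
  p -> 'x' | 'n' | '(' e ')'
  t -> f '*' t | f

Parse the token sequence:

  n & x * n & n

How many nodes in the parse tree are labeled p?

[e [e [e [t [f [p n]]]] & [t [f [p x]] * [t [f [p n]]]]] & [t [f [p n]]]]

4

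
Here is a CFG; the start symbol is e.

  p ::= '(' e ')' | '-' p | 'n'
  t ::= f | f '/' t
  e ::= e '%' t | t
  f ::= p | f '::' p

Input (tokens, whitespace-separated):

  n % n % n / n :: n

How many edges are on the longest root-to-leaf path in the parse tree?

6

[e [e [e [t [f [p n]]]] % [t [f [p n]]]] % [t [f [p n]] / [t [f [f [p n]] :: [p n]]]]]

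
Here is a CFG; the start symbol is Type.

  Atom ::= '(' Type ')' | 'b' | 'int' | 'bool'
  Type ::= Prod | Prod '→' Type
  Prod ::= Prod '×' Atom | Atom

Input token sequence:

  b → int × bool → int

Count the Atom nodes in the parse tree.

4

[Type [Prod [Atom b]] → [Type [Prod [Prod [Atom int]] × [Atom bool]] → [Type [Prod [Atom int]]]]]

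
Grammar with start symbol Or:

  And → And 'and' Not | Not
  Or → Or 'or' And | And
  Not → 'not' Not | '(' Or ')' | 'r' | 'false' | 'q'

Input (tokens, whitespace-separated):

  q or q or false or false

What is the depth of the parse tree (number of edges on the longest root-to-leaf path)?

[Or [Or [Or [Or [And [Not q]]] or [And [Not q]]] or [And [Not false]]] or [And [Not false]]]

6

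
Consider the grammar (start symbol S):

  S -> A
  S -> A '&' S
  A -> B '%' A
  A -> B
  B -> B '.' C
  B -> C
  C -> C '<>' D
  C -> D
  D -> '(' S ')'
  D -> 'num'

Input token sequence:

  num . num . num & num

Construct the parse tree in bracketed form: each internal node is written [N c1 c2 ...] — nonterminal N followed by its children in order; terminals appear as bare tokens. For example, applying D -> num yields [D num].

[S [A [B [B [B [C [D num]]] . [C [D num]]] . [C [D num]]]] & [S [A [B [C [D num]]]]]]

S
A & S
B & S
B . C & S
B . C . C & S
C . C . C & S
D . C . C & S
num . C . C & S
num . D . C & S
num . num . C & S
num . num . D & S
num . num . num & S
num . num . num & A
num . num . num & B
num . num . num & C
num . num . num & D
num . num . num & num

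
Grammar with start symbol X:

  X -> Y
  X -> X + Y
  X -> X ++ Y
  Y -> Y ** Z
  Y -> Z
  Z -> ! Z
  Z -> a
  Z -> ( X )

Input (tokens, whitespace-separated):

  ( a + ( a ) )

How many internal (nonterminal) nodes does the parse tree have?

12

[X [Y [Z ( [X [X [Y [Z a]]] + [Y [Z ( [X [Y [Z a]]] )]]] )]]]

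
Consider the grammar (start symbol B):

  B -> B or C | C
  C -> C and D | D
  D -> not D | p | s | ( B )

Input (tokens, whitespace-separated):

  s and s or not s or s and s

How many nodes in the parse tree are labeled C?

[B [B [B [C [C [D s]] and [D s]]] or [C [D not [D s]]]] or [C [C [D s]] and [D s]]]

5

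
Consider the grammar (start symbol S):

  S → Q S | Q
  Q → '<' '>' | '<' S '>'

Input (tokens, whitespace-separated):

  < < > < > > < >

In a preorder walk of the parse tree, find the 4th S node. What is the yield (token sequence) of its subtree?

[S [Q < [S [Q < >] [S [Q < >]]] >] [S [Q < >]]]

< >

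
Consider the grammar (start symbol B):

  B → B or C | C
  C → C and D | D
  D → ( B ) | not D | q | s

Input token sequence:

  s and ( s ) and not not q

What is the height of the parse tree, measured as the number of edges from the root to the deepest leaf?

7

[B [C [C [C [D s]] and [D ( [B [C [D s]]] )]] and [D not [D not [D q]]]]]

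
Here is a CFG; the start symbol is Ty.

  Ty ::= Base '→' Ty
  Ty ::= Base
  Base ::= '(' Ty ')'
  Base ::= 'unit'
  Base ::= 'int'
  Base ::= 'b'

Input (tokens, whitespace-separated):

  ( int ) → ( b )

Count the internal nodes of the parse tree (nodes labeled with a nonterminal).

[Ty [Base ( [Ty [Base int]] )] → [Ty [Base ( [Ty [Base b]] )]]]

8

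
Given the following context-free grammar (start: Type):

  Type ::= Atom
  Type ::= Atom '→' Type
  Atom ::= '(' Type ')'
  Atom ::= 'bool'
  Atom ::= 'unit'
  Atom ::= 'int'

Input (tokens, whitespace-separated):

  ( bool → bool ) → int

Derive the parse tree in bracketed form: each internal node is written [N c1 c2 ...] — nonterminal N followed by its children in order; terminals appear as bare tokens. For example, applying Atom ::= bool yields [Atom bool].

[Type [Atom ( [Type [Atom bool] → [Type [Atom bool]]] )] → [Type [Atom int]]]

Type
Atom → Type
( Type ) → Type
( Atom → Type ) → Type
( bool → Type ) → Type
( bool → Atom ) → Type
( bool → bool ) → Type
( bool → bool ) → Atom
( bool → bool ) → int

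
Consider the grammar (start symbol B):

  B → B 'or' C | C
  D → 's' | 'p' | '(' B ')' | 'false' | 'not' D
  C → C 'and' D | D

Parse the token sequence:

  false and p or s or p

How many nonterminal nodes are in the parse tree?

[B [B [B [C [C [D false]] and [D p]]] or [C [D s]]] or [C [D p]]]

11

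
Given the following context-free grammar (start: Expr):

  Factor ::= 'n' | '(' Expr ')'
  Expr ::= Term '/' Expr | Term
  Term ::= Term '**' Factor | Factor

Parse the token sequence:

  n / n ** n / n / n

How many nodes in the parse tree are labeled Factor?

5

[Expr [Term [Factor n]] / [Expr [Term [Term [Factor n]] ** [Factor n]] / [Expr [Term [Factor n]] / [Expr [Term [Factor n]]]]]]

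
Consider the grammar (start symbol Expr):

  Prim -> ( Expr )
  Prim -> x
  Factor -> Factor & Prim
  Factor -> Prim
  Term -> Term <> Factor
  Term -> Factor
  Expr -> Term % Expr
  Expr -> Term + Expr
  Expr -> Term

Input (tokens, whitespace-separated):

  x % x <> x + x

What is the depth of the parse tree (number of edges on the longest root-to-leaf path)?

[Expr [Term [Factor [Prim x]]] % [Expr [Term [Term [Factor [Prim x]]] <> [Factor [Prim x]]] + [Expr [Term [Factor [Prim x]]]]]]

6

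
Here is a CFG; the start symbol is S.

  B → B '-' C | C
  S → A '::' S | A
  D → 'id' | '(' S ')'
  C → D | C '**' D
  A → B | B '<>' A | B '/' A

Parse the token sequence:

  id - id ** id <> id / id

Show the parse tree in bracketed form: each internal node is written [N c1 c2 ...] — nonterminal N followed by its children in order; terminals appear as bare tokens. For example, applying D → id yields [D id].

[S [A [B [B [C [D id]]] - [C [C [D id]] ** [D id]]] <> [A [B [C [D id]]] / [A [B [C [D id]]]]]]]

S
A
B <> A
B - C <> A
C - C <> A
D - C <> A
id - C <> A
id - C ** D <> A
id - D ** D <> A
id - id ** D <> A
id - id ** id <> A
id - id ** id <> B / A
id - id ** id <> C / A
id - id ** id <> D / A
id - id ** id <> id / A
id - id ** id <> id / B
id - id ** id <> id / C
id - id ** id <> id / D
id - id ** id <> id / id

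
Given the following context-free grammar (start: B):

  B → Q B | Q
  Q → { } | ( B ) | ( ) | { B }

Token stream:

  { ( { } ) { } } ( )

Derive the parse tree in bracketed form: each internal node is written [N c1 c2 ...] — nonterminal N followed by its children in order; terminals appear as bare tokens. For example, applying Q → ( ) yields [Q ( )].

B
Q B
{ B } B
{ Q B } B
{ ( B ) B } B
{ ( Q ) B } B
{ ( { } ) B } B
{ ( { } ) Q } B
{ ( { } ) { } } B
{ ( { } ) { } } Q
{ ( { } ) { } } ( )

[B [Q { [B [Q ( [B [Q { }]] )] [B [Q { }]]] }] [B [Q ( )]]]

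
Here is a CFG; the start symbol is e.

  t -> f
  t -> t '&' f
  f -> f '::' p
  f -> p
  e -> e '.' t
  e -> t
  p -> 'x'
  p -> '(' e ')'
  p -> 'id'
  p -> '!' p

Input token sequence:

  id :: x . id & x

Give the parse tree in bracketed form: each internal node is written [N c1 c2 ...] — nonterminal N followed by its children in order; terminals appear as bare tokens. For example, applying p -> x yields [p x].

[e [e [t [f [f [p id]] :: [p x]]]] . [t [t [f [p id]]] & [f [p x]]]]

e
e . t
t . t
f . t
f :: p . t
p :: p . t
id :: p . t
id :: x . t
id :: x . t & f
id :: x . f & f
id :: x . p & f
id :: x . id & f
id :: x . id & p
id :: x . id & x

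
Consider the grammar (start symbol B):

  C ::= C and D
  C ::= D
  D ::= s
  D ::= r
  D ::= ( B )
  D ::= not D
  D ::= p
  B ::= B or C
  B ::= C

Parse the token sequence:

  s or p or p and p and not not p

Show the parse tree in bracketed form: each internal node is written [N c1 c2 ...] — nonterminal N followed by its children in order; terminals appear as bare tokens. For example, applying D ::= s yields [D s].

B
B or C
B or C or C
C or C or C
D or C or C
s or C or C
s or D or C
s or p or C
s or p or C and D
s or p or C and D and D
s or p or D and D and D
s or p or p and D and D
s or p or p and p and D
s or p or p and p and not D
s or p or p and p and not not D
s or p or p and p and not not p

[B [B [B [C [D s]]] or [C [D p]]] or [C [C [C [D p]] and [D p]] and [D not [D not [D p]]]]]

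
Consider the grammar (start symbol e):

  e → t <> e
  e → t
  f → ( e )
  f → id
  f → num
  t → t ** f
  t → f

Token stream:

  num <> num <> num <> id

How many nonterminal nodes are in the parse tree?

12

[e [t [f num]] <> [e [t [f num]] <> [e [t [f num]] <> [e [t [f id]]]]]]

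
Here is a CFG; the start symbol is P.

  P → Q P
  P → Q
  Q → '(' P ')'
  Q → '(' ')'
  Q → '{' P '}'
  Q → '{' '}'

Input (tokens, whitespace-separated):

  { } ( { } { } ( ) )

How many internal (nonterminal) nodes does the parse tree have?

[P [Q { }] [P [Q ( [P [Q { }] [P [Q { }] [P [Q ( )]]]] )]]]

10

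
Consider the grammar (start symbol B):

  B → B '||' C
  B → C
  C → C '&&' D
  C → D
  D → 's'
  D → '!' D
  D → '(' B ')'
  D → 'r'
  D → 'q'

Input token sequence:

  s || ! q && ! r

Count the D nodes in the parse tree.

5

[B [B [C [D s]]] || [C [C [D ! [D q]]] && [D ! [D r]]]]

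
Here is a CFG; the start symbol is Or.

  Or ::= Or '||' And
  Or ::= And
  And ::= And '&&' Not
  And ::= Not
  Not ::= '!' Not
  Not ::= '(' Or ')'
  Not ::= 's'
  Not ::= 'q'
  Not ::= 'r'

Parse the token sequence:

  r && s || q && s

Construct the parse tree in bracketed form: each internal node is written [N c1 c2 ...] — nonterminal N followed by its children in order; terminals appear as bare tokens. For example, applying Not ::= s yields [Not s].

Or
Or || And
And || And
And && Not || And
Not && Not || And
r && Not || And
r && s || And
r && s || And && Not
r && s || Not && Not
r && s || q && Not
r && s || q && s

[Or [Or [And [And [Not r]] && [Not s]]] || [And [And [Not q]] && [Not s]]]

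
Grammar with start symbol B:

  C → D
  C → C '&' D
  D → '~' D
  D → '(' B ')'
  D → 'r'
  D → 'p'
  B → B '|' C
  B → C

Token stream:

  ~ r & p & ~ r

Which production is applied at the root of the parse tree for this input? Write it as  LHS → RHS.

[B [C [C [C [D ~ [D r]]] & [D p]] & [D ~ [D r]]]]

B → C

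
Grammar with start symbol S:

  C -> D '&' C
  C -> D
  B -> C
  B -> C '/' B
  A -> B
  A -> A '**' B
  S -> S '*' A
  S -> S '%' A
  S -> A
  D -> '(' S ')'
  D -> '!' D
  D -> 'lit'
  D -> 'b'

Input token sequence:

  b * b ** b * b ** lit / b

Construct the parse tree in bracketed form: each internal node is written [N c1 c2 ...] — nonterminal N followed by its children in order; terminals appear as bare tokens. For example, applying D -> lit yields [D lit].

[S [S [S [A [B [C [D b]]]]] * [A [A [B [C [D b]]]] ** [B [C [D b]]]]] * [A [A [B [C [D b]]]] ** [B [C [D lit]] / [B [C [D b]]]]]]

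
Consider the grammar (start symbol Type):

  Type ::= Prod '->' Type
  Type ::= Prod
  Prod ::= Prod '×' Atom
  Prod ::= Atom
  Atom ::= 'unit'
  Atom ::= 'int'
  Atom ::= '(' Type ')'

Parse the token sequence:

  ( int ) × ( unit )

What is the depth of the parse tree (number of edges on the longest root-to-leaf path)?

[Type [Prod [Prod [Atom ( [Type [Prod [Atom int]]] )]] × [Atom ( [Type [Prod [Atom unit]]] )]]]

7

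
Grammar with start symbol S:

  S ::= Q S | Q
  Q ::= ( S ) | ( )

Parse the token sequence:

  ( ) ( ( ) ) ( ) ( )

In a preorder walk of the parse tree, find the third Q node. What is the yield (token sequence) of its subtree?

( )

[S [Q ( )] [S [Q ( [S [Q ( )]] )] [S [Q ( )] [S [Q ( )]]]]]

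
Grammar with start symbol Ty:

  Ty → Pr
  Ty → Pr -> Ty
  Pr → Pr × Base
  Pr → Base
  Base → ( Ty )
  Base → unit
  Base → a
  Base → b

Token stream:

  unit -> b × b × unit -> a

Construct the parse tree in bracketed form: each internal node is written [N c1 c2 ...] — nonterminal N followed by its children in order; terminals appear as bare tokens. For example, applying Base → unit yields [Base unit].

[Ty [Pr [Base unit]] -> [Ty [Pr [Pr [Pr [Base b]] × [Base b]] × [Base unit]] -> [Ty [Pr [Base a]]]]]

Ty
Pr -> Ty
Base -> Ty
unit -> Ty
unit -> Pr -> Ty
unit -> Pr × Base -> Ty
unit -> Pr × Base × Base -> Ty
unit -> Base × Base × Base -> Ty
unit -> b × Base × Base -> Ty
unit -> b × b × Base -> Ty
unit -> b × b × unit -> Ty
unit -> b × b × unit -> Pr
unit -> b × b × unit -> Base
unit -> b × b × unit -> a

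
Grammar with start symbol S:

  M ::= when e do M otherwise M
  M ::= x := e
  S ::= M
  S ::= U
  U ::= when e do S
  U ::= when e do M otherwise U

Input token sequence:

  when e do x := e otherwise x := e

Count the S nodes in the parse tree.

1

[S [M when e do [M x := e] otherwise [M x := e]]]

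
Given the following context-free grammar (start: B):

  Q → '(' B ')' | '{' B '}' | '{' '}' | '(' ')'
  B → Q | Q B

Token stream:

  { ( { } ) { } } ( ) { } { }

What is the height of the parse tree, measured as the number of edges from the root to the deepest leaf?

6

[B [Q { [B [Q ( [B [Q { }]] )] [B [Q { }]]] }] [B [Q ( )] [B [Q { }] [B [Q { }]]]]]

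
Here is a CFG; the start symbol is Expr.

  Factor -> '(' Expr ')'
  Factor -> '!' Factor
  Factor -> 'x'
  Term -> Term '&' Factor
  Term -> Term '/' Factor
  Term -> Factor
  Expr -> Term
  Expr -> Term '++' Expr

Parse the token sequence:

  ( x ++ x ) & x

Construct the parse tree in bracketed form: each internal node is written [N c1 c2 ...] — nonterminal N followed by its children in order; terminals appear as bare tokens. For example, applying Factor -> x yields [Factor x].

Expr
Term
Term & Factor
Factor & Factor
( Expr ) & Factor
( Term ++ Expr ) & Factor
( Factor ++ Expr ) & Factor
( x ++ Expr ) & Factor
( x ++ Term ) & Factor
( x ++ Factor ) & Factor
( x ++ x ) & Factor
( x ++ x ) & x

[Expr [Term [Term [Factor ( [Expr [Term [Factor x]] ++ [Expr [Term [Factor x]]]] )]] & [Factor x]]]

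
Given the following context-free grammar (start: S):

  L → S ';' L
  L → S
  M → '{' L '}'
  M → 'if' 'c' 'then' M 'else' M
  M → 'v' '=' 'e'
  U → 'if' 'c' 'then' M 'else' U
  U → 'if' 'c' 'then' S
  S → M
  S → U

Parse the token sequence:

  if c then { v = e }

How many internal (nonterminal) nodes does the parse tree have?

[S [U if c then [S [M { [L [S [M v = e]]] }]]]]

7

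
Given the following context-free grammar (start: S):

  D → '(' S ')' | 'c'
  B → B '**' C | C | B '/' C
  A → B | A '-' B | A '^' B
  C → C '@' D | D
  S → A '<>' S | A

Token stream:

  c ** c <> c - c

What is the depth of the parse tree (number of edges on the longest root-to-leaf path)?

[S [A [B [B [C [D c]]] ** [C [D c]]]] <> [S [A [A [B [C [D c]]]] - [B [C [D c]]]]]]

7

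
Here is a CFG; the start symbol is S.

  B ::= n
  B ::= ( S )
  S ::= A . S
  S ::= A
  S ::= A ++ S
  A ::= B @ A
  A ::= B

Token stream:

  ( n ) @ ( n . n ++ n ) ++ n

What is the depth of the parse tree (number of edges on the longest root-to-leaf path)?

[S [A [B ( [S [A [B n]]] )] @ [A [B ( [S [A [B n]] . [S [A [B n]] ++ [S [A [B n]]]]] )]]] ++ [S [A [B n]]]]

9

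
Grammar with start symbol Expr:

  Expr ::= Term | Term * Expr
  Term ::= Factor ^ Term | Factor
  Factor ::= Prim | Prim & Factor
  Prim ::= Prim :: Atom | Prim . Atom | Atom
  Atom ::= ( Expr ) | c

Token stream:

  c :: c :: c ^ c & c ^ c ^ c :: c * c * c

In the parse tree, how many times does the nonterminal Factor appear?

7

[Expr [Term [Factor [Prim [Prim [Prim [Atom c]] :: [Atom c]] :: [Atom c]]] ^ [Term [Factor [Prim [Atom c]] & [Factor [Prim [Atom c]]]] ^ [Term [Factor [Prim [Atom c]]] ^ [Term [Factor [Prim [Prim [Atom c]] :: [Atom c]]]]]]] * [Expr [Term [Factor [Prim [Atom c]]]] * [Expr [Term [Factor [Prim [Atom c]]]]]]]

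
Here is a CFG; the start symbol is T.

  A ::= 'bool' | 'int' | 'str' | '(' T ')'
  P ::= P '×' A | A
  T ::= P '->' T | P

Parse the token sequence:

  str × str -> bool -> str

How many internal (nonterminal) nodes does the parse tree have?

11

[T [P [P [A str]] × [A str]] -> [T [P [A bool]] -> [T [P [A str]]]]]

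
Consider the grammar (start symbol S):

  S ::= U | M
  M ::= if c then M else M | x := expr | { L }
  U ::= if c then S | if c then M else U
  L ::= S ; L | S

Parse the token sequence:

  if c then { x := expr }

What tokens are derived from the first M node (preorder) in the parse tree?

[S [U if c then [S [M { [L [S [M x := expr]]] }]]]]

{ x := expr }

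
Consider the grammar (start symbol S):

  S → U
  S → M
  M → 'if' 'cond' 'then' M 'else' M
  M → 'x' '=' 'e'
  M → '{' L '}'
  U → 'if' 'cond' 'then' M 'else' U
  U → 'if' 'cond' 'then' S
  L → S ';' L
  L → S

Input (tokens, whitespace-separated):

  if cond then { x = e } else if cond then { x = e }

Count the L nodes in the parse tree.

2

[S [U if cond then [M { [L [S [M x = e]]] }] else [U if cond then [S [M { [L [S [M x = e]]] }]]]]]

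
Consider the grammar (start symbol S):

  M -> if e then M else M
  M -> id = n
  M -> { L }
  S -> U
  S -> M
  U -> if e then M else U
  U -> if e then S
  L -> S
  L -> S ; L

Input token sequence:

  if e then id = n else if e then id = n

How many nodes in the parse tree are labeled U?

[S [U if e then [M id = n] else [U if e then [S [M id = n]]]]]

2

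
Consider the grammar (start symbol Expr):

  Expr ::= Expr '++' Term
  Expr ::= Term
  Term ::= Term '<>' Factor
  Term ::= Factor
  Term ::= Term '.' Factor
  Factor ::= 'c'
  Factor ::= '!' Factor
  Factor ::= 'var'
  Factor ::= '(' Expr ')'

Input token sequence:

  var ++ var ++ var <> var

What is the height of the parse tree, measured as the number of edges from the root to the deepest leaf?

[Expr [Expr [Expr [Term [Factor var]]] ++ [Term [Factor var]]] ++ [Term [Term [Factor var]] <> [Factor var]]]

5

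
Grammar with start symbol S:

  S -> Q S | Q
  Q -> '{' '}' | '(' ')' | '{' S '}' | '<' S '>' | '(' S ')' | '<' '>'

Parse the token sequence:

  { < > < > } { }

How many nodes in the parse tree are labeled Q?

4

[S [Q { [S [Q < >] [S [Q < >]]] }] [S [Q { }]]]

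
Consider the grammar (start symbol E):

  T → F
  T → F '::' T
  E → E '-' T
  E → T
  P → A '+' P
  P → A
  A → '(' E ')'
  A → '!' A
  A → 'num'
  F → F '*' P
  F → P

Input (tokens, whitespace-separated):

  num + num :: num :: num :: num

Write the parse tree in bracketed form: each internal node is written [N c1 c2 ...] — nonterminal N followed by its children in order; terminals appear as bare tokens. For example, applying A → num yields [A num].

E
T
F :: T
P :: T
A + P :: T
num + P :: T
num + A :: T
num + num :: T
num + num :: F :: T
num + num :: P :: T
num + num :: A :: T
num + num :: num :: T
num + num :: num :: F :: T
num + num :: num :: P :: T
num + num :: num :: A :: T
num + num :: num :: num :: T
num + num :: num :: num :: F
num + num :: num :: num :: P
num + num :: num :: num :: A
num + num :: num :: num :: num

[E [T [F [P [A num] + [P [A num]]]] :: [T [F [P [A num]]] :: [T [F [P [A num]]] :: [T [F [P [A num]]]]]]]]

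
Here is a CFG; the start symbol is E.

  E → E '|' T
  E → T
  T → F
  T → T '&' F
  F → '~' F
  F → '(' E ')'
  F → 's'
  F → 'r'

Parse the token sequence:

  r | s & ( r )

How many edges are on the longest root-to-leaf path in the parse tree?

[E [E [T [F r]]] | [T [T [F s]] & [F ( [E [T [F r]]] )]]]

6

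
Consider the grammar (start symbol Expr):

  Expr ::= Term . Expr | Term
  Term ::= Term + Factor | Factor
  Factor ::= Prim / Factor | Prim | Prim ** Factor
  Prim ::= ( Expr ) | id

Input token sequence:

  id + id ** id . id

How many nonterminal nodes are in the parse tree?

13

[Expr [Term [Term [Factor [Prim id]]] + [Factor [Prim id] ** [Factor [Prim id]]]] . [Expr [Term [Factor [Prim id]]]]]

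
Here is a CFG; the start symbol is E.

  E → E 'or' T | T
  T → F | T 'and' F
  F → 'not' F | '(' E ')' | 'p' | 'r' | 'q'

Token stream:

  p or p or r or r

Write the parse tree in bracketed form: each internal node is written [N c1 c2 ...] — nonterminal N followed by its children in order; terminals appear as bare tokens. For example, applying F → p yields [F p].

E
E or T
E or T or T
E or T or T or T
T or T or T or T
F or T or T or T
p or T or T or T
p or F or T or T
p or p or T or T
p or p or F or T
p or p or r or T
p or p or r or F
p or p or r or r

[E [E [E [E [T [F p]]] or [T [F p]]] or [T [F r]]] or [T [F r]]]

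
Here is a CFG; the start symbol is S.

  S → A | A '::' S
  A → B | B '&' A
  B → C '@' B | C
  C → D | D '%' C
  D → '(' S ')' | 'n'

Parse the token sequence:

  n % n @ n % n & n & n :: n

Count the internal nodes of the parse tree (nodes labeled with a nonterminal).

25

[S [A [B [C [D n] % [C [D n]]] @ [B [C [D n] % [C [D n]]]]] & [A [B [C [D n]]] & [A [B [C [D n]]]]]] :: [S [A [B [C [D n]]]]]]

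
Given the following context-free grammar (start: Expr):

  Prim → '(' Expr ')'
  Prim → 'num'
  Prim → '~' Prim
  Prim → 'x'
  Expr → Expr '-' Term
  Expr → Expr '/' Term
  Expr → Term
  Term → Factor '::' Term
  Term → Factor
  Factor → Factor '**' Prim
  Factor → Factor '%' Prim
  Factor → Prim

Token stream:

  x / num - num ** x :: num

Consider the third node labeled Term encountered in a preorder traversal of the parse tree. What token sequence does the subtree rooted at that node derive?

[Expr [Expr [Expr [Term [Factor [Prim x]]]] / [Term [Factor [Prim num]]]] - [Term [Factor [Factor [Prim num]] ** [Prim x]] :: [Term [Factor [Prim num]]]]]

num ** x :: num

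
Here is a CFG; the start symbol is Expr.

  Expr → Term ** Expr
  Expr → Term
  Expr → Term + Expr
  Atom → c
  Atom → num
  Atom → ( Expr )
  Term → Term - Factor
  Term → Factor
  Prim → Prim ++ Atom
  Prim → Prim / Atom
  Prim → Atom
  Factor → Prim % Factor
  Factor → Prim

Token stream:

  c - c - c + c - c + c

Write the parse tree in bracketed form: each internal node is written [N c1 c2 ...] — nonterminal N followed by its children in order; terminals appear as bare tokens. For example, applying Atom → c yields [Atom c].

[Expr [Term [Term [Term [Factor [Prim [Atom c]]]] - [Factor [Prim [Atom c]]]] - [Factor [Prim [Atom c]]]] + [Expr [Term [Term [Factor [Prim [Atom c]]]] - [Factor [Prim [Atom c]]]] + [Expr [Term [Factor [Prim [Atom c]]]]]]]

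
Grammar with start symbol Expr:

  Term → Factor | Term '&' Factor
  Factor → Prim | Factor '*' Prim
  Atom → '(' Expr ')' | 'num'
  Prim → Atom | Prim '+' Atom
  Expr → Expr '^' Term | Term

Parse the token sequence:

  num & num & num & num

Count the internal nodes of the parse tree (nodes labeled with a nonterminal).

17

[Expr [Term [Term [Term [Term [Factor [Prim [Atom num]]]] & [Factor [Prim [Atom num]]]] & [Factor [Prim [Atom num]]]] & [Factor [Prim [Atom num]]]]]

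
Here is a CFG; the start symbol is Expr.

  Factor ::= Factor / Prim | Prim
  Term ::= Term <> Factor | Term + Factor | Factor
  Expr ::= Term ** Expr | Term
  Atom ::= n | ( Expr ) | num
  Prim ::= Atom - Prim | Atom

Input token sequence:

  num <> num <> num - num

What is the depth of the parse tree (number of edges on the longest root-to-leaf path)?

[Expr [Term [Term [Term [Factor [Prim [Atom num]]]] <> [Factor [Prim [Atom num]]]] <> [Factor [Prim [Atom num] - [Prim [Atom num]]]]]]

7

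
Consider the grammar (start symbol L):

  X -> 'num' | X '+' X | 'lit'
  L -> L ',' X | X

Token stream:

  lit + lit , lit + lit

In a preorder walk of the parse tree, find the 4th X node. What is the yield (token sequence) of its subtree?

lit + lit

[L [L [X [X lit] + [X lit]]] , [X [X lit] + [X lit]]]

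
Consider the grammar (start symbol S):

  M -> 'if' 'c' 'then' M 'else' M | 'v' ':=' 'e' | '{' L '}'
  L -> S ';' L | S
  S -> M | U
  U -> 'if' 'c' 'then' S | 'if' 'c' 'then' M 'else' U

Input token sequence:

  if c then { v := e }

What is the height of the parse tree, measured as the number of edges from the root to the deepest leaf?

[S [U if c then [S [M { [L [S [M v := e]]] }]]]]

7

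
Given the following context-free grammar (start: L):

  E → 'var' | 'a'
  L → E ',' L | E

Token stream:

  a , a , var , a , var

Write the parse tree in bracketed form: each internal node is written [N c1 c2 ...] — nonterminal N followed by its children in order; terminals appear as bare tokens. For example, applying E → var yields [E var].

L
E , L
a , L
a , E , L
a , a , L
a , a , E , L
a , a , var , L
a , a , var , E , L
a , a , var , a , L
a , a , var , a , E
a , a , var , a , var

[L [E a] , [L [E a] , [L [E var] , [L [E a] , [L [E var]]]]]]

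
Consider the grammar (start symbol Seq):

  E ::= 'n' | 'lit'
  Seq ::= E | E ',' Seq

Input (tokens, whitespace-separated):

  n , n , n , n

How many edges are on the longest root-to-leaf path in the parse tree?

5

[Seq [E n] , [Seq [E n] , [Seq [E n] , [Seq [E n]]]]]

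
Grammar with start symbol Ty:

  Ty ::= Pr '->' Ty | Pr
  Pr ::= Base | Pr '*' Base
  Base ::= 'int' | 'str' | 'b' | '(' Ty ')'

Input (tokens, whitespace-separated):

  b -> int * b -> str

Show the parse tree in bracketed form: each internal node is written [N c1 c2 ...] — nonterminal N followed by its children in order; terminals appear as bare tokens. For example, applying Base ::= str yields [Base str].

Ty
Pr -> Ty
Base -> Ty
b -> Ty
b -> Pr -> Ty
b -> Pr * Base -> Ty
b -> Base * Base -> Ty
b -> int * Base -> Ty
b -> int * b -> Ty
b -> int * b -> Pr
b -> int * b -> Base
b -> int * b -> str

[Ty [Pr [Base b]] -> [Ty [Pr [Pr [Base int]] * [Base b]] -> [Ty [Pr [Base str]]]]]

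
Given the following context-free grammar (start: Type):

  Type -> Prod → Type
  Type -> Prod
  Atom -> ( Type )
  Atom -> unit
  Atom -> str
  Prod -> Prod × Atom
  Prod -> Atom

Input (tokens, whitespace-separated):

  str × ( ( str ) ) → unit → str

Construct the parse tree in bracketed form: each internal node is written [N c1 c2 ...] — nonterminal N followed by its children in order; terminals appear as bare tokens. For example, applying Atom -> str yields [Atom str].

[Type [Prod [Prod [Atom str]] × [Atom ( [Type [Prod [Atom ( [Type [Prod [Atom str]]] )]]] )]] → [Type [Prod [Atom unit]] → [Type [Prod [Atom str]]]]]

Type
Prod → Type
Prod × Atom → Type
Atom × Atom → Type
str × Atom → Type
str × ( Type ) → Type
str × ( Prod ) → Type
str × ( Atom ) → Type
str × ( ( Type ) ) → Type
str × ( ( Prod ) ) → Type
str × ( ( Atom ) ) → Type
str × ( ( str ) ) → Type
str × ( ( str ) ) → Prod → Type
str × ( ( str ) ) → Atom → Type
str × ( ( str ) ) → unit → Type
str × ( ( str ) ) → unit → Prod
str × ( ( str ) ) → unit → Atom
str × ( ( str ) ) → unit → str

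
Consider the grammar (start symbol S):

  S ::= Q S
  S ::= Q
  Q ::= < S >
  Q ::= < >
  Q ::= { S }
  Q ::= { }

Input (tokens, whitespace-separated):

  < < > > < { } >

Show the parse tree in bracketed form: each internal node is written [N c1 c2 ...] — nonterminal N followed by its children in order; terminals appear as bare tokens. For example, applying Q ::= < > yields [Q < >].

[S [Q < [S [Q < >]] >] [S [Q < [S [Q { }]] >]]]

S
Q S
< S > S
< Q > S
< < > > S
< < > > Q
< < > > < S >
< < > > < Q >
< < > > < { } >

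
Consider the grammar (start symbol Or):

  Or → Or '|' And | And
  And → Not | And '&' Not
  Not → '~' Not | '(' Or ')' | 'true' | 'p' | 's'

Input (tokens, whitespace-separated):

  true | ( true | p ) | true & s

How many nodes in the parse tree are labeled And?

6

[Or [Or [Or [And [Not true]]] | [And [Not ( [Or [Or [And [Not true]]] | [And [Not p]]] )]]] | [And [And [Not true]] & [Not s]]]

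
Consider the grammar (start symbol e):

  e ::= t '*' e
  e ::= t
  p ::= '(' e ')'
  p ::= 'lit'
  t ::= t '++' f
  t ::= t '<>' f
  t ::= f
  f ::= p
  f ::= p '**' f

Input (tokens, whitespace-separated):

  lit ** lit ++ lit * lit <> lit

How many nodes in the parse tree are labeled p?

[e [t [t [f [p lit] ** [f [p lit]]]] ++ [f [p lit]]] * [e [t [t [f [p lit]]] <> [f [p lit]]]]]

5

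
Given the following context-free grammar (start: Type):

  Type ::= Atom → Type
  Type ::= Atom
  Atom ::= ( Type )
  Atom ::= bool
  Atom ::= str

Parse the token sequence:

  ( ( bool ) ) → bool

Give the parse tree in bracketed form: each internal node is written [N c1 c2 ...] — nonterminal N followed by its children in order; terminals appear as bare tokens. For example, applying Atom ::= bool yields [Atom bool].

[Type [Atom ( [Type [Atom ( [Type [Atom bool]] )]] )] → [Type [Atom bool]]]

Type
Atom → Type
( Type ) → Type
( Atom ) → Type
( ( Type ) ) → Type
( ( Atom ) ) → Type
( ( bool ) ) → Type
( ( bool ) ) → Atom
( ( bool ) ) → bool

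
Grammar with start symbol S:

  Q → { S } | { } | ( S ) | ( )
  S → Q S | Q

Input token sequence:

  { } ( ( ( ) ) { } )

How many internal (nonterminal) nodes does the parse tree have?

10

[S [Q { }] [S [Q ( [S [Q ( [S [Q ( )]] )] [S [Q { }]]] )]]]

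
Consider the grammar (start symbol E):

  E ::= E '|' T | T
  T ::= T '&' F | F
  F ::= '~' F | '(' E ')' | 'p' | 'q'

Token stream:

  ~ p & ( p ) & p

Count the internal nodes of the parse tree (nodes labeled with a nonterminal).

11

[E [T [T [T [F ~ [F p]]] & [F ( [E [T [F p]]] )]] & [F p]]]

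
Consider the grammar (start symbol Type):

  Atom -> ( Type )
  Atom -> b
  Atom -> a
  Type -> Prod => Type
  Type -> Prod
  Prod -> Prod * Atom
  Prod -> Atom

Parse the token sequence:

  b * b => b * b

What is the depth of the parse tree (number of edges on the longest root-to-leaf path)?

[Type [Prod [Prod [Atom b]] * [Atom b]] => [Type [Prod [Prod [Atom b]] * [Atom b]]]]

5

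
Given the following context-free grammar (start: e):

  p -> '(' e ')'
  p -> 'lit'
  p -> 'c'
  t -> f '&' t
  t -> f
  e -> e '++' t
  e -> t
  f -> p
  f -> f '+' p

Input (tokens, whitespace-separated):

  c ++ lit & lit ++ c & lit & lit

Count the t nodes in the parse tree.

[e [e [e [t [f [p c]]]] ++ [t [f [p lit]] & [t [f [p lit]]]]] ++ [t [f [p c]] & [t [f [p lit]] & [t [f [p lit]]]]]]

6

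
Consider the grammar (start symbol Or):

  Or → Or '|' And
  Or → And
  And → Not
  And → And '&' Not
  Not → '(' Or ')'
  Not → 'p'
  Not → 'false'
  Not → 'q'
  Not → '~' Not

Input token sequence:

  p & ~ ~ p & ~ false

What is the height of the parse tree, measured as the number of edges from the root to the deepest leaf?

[Or [And [And [And [Not p]] & [Not ~ [Not ~ [Not p]]]] & [Not ~ [Not false]]]]

6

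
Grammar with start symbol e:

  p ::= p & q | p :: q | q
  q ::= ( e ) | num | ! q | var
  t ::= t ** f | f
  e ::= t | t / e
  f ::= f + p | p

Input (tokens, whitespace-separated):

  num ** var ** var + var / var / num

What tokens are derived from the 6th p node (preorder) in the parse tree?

[e [t [t [t [f [p [q num]]]] ** [f [p [q var]]]] ** [f [f [p [q var]]] + [p [q var]]]] / [e [t [f [p [q var]]]] / [e [t [f [p [q num]]]]]]]

num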